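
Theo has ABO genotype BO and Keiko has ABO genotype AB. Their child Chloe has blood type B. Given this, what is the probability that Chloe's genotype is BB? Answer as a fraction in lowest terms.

1/2

Cross BO × AB → 1/4 AB, 1/4 AO, 1/4 BB, 1/4 BO.
Type-B genotypes among offspring: BB (1/4), BO (1/4); total 1/2.
P(BB | type B) = (1/4) / (1/2) = 1/2.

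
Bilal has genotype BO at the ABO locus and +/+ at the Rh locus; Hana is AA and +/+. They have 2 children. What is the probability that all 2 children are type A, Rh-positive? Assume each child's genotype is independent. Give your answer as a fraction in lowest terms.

ABO cross BO × AA → 1/2 A, 1/2 AB.
Rh cross +/+ × +/+ → 1 Rh+; so P(type A, Rh-positive) = 1/2 × 1 = 1/2 per child.
All 2 independent: (1/2)^2 = 1/4.

1/4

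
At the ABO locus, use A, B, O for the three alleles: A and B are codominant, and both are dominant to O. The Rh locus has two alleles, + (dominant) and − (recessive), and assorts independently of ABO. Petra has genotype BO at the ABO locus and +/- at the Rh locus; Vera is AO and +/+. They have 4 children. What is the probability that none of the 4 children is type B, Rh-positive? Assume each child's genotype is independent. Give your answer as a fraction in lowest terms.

ABO cross BO × AO → 1/4 O, 1/4 A, 1/4 B, 1/4 AB.
Rh cross +/- × +/+ → 1 Rh+; so P(type B, Rh-positive) = 1/4 × 1 = 1/4 per child.
P(not type B, Rh-positive) = 3/4 for one child; (3/4)^4 = 81/256.

81/256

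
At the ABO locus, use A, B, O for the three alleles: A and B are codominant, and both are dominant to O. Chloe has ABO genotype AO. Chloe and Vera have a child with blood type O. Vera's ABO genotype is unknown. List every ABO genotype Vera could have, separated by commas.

For each candidate genotype of Vera, check whether crossing it with AO can produce every observed child phenotype.
  AA → possible child types {A} ✗
  AB → possible child types {A, B, AB} ✗
  AO → possible child types {O, A} ✓
  BB → possible child types {B, AB} ✗
  BO → possible child types {O, A, B, AB} ✓
  OO → possible child types {O, A} ✓

AO, BO, OO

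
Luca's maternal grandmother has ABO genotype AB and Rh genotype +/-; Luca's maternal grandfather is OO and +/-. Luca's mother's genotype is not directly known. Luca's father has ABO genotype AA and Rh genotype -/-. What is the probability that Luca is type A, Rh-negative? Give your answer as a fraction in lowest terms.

3/8

Luca's mother's ABO genotype from AB × OO: 1/2 AO, 1/2 BO.
Crossing each possibility with the father AA and summing P(type A): 1/2·1 + 1/2·1/2 = 3/4.
Similarly for Rh via the mother's Rh distribution: P(Rh-) = 1/2.
Independent loci: 3/4 × 1/2 = 3/8.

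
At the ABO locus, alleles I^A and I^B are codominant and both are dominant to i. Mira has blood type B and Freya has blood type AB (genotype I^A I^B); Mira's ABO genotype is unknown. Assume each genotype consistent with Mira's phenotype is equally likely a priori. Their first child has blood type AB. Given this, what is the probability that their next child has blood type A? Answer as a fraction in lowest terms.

Possible genotypes: Mira ∈ {I^B I^B, I^B i}; Freya ∈ {I^A I^B}.
Weight each parental genotype pair by prior × P(type-AB child):
  I^B I^B × I^A I^B: posterior weight 2/3; P(next child type A) = 0.
  I^B i × I^A I^B: posterior weight 1/3; P(next child type A) = 1/4.
Weighted sum = 1/12.

1/12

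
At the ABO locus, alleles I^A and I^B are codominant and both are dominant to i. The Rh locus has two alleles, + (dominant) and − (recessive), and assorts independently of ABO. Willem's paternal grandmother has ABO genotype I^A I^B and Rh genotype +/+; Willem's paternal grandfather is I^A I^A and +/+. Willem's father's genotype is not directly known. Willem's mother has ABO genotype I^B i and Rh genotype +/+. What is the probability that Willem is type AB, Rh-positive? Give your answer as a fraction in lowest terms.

3/8

Willem's father's ABO genotype from I^A I^B × I^A I^A: 1/2 I^A I^A, 1/2 I^A I^B.
Crossing each possibility with the mother I^B i and summing P(type AB): 1/2·1/2 + 1/2·1/4 = 3/8.
Similarly for Rh via the father's Rh distribution: P(Rh+) = 1.
Independent loci: 3/8 × 1 = 3/8.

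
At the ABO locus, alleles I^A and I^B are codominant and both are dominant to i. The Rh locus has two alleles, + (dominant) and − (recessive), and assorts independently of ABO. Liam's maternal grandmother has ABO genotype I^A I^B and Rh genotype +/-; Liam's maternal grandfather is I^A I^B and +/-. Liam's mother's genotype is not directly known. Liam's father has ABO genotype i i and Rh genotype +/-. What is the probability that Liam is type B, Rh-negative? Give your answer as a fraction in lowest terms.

1/8

Liam's mother's ABO genotype from I^A I^B × I^A I^B: 1/4 I^A I^A, 1/2 I^A I^B, 1/4 I^B I^B.
Crossing each possibility with the father i i and summing P(type B): 1/4·0 + 1/2·1/2 + 1/4·1 = 1/2.
Similarly for Rh via the mother's Rh distribution: P(Rh-) = 1/4.
Independent loci: 1/2 × 1/4 = 1/8.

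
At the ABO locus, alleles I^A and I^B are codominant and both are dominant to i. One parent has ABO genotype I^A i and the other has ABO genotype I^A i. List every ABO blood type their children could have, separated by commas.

Gametes from I^A i × I^A i give offspring ABO genotypes I^A I^A, I^A i, i i, i.e. phenotypes O, A.

O, A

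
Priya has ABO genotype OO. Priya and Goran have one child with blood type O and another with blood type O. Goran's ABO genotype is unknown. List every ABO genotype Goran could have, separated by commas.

AO, BO, OO

For each candidate genotype of Goran, check whether crossing it with OO can produce every observed child phenotype.
  AA → possible child types {A} ✗
  AB → possible child types {A, B} ✗
  AO → possible child types {O, A} ✓
  BB → possible child types {B} ✗
  BO → possible child types {O, B} ✓
  OO → possible child types {O} ✓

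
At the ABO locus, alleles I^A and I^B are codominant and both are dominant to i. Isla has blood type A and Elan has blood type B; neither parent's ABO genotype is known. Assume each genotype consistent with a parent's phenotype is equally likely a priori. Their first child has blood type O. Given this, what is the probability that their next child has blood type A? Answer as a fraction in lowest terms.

1/4

Possible genotypes: Isla ∈ {I^A I^A, I^A i}; Elan ∈ {I^B I^B, I^B i}.
Weight each parental genotype pair by prior × P(type-O child):
  I^A i × I^B i: posterior weight 1; P(next child type A) = 1/4.
Weighted sum = 1/4.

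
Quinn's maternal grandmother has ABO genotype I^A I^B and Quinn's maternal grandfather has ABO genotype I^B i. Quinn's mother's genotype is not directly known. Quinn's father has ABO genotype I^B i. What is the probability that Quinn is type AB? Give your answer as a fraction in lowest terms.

Quinn's mother's ABO genotype from I^A I^B × I^B i: 1/4 I^A I^B, 1/4 I^A i, 1/4 I^B I^B, 1/4 I^B i.
Crossing each possibility with the father I^B i and summing P(type AB): 1/4·1/4 + 1/4·1/4 + 1/4·0 + 1/4·0 = 1/8.

1/8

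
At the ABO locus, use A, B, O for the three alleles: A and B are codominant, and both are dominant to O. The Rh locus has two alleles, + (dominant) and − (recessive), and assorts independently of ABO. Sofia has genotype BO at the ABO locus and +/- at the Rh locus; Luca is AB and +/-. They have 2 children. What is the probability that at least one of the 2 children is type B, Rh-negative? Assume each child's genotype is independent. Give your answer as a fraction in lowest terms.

ABO cross BO × AB → 1/4 A, 1/2 B, 1/4 AB.
Rh cross +/- × +/- → 3/4 Rh+, 1/4 Rh-; so P(type B, Rh-negative) = 1/2 × 1/4 = 1/8 per child.
P(none) = (7/8)^2 = 49/64; P(at least one) = 1 − 49/64 = 15/64.

15/64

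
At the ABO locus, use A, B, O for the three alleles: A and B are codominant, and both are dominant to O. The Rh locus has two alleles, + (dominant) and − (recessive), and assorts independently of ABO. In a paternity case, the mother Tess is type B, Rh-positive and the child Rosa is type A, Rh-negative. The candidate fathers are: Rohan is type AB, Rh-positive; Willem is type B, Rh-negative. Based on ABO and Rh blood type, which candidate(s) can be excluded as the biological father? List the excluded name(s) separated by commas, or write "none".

A candidate is excluded only if no genotype consistent with his phenotype could produce a type A, Rh-negative child with a type B, Rh-positive mother.
Willem (type B, Rh-): no genotype consistent with that phenotype can produce a type-A Rh- child with a type-B mother.

Willem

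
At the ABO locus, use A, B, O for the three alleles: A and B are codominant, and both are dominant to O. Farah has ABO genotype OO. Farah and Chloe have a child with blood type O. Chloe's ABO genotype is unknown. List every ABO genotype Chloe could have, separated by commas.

For each candidate genotype of Chloe, check whether crossing it with OO can produce every observed child phenotype.
  AA → possible child types {A} ✗
  AB → possible child types {A, B} ✗
  AO → possible child types {O, A} ✓
  BB → possible child types {B} ✗
  BO → possible child types {O, B} ✓
  OO → possible child types {O} ✓

AO, BO, OO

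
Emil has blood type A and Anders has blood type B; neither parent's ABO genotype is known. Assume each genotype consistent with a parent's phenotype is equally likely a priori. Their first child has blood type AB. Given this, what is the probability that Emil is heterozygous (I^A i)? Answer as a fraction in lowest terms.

Possible genotypes: Emil ∈ {I^A I^A, I^A i}; Anders ∈ {I^B I^B, I^B i}.
Weight each parental genotype pair by prior × P(type-AB child):
  I^A I^A × I^B I^B: posterior weight 4/9.
  I^A I^A × I^B i: posterior weight 2/9.
  I^A i × I^B I^B: posterior weight 2/9.
  I^A i × I^B i: posterior weight 1/9.
Sum the posterior weight over pairs where Emil is I^A i: 1/3.

1/3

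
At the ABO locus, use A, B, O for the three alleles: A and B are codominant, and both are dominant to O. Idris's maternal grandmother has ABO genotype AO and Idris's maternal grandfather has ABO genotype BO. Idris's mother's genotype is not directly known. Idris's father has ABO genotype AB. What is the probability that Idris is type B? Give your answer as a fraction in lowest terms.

Idris's mother's ABO genotype from AO × BO: 1/4 AB, 1/4 AO, 1/4 BO, 1/4 OO.
Crossing each possibility with the father AB and summing P(type B): 1/4·1/4 + 1/4·1/4 + 1/4·1/2 + 1/4·1/2 = 3/8.

3/8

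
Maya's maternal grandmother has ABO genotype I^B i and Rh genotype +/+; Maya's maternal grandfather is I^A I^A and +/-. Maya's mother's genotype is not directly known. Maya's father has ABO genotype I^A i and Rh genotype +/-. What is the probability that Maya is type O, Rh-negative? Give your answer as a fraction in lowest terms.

1/64

Maya's mother's ABO genotype from I^B i × I^A I^A: 1/2 I^A I^B, 1/2 I^A i.
Crossing each possibility with the father I^A i and summing P(type O): 1/2·0 + 1/2·1/4 = 1/8.
Similarly for Rh via the mother's Rh distribution: P(Rh-) = 1/8.
Independent loci: 1/8 × 1/8 = 1/64.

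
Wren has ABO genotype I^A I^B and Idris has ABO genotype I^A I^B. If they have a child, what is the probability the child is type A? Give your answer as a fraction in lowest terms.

ABO cross I^A I^B × I^A I^B → offspring phenotypes: 1/4 A, 1/4 B, 1/2 AB.
So P(type A) = 1/4.

1/4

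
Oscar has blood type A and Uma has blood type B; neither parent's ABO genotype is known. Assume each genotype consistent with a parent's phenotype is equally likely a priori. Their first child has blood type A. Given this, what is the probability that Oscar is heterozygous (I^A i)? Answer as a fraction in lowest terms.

1/3

Possible genotypes: Oscar ∈ {I^A I^A, I^A i}; Uma ∈ {I^B I^B, I^B i}.
Weight each parental genotype pair by prior × P(type-A child):
  I^A I^A × I^B i: posterior weight 2/3.
  I^A i × I^B i: posterior weight 1/3.
Sum the posterior weight over pairs where Oscar is I^A i: 1/3.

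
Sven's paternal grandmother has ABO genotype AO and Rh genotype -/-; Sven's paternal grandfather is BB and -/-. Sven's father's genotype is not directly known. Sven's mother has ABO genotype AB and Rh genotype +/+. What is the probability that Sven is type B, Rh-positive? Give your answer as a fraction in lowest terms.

3/8

Sven's father's ABO genotype from AO × BB: 1/2 AB, 1/2 BO.
Crossing each possibility with the mother AB and summing P(type B): 1/2·1/4 + 1/2·1/2 = 3/8.
Similarly for Rh via the father's Rh distribution: P(Rh+) = 1.
Independent loci: 3/8 × 1 = 3/8.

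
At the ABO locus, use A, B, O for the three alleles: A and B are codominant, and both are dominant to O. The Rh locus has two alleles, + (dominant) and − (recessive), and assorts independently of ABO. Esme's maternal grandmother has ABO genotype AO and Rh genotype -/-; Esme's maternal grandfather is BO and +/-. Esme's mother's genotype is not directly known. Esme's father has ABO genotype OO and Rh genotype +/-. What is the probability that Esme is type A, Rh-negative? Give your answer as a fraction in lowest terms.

3/32

Esme's mother's ABO genotype from AO × BO: 1/4 AB, 1/4 AO, 1/4 BO, 1/4 OO.
Crossing each possibility with the father OO and summing P(type A): 1/4·1/2 + 1/4·1/2 + 1/4·0 + 1/4·0 = 1/4.
Similarly for Rh via the mother's Rh distribution: P(Rh-) = 3/8.
Independent loci: 1/4 × 3/8 = 3/32.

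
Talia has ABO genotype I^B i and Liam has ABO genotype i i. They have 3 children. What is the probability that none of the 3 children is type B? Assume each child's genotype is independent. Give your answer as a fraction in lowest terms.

ABO cross I^B i × i i → 1/2 O, 1/2 B.
So P(type B) = 1/2 per child.
P(not type B) = 1/2 for one child; (1/2)^3 = 1/8.

1/8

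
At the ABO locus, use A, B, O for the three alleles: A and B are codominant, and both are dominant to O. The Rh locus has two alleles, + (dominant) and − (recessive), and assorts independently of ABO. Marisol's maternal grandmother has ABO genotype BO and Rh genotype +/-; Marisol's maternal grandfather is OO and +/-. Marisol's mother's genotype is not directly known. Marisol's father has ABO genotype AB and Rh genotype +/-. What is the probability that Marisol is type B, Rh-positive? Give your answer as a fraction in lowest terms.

Marisol's mother's ABO genotype from BO × OO: 1/2 BO, 1/2 OO.
Crossing each possibility with the father AB and summing P(type B): 1/2·1/2 + 1/2·1/2 = 1/2.
Similarly for Rh via the mother's Rh distribution: P(Rh+) = 3/4.
Independent loci: 1/2 × 3/4 = 3/8.

3/8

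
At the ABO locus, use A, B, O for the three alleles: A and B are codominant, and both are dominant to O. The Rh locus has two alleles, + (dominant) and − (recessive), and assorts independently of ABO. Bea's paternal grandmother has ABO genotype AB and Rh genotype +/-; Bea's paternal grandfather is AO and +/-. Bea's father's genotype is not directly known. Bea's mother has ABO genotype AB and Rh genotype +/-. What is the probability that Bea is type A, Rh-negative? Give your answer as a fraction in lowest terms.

3/32

Bea's father's ABO genotype from AB × AO: 1/4 AA, 1/4 AB, 1/4 AO, 1/4 BO.
Crossing each possibility with the mother AB and summing P(type A): 1/4·1/2 + 1/4·1/4 + 1/4·1/2 + 1/4·1/4 = 3/8.
Similarly for Rh via the father's Rh distribution: P(Rh-) = 1/4.
Independent loci: 3/8 × 1/4 = 3/32.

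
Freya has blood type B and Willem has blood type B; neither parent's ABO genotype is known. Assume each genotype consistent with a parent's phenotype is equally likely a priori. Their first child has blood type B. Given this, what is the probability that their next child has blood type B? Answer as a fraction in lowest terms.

19/20

Possible genotypes: Freya ∈ {BB, BO}; Willem ∈ {BB, BO}.
Weight each parental genotype pair by prior × P(type-B child):
  BB × BB: posterior weight 4/15; P(next child type B) = 1.
  BB × BO: posterior weight 4/15; P(next child type B) = 1.
  BO × BB: posterior weight 4/15; P(next child type B) = 1.
  BO × BO: posterior weight 1/5; P(next child type B) = 3/4.
Weighted sum = 19/20.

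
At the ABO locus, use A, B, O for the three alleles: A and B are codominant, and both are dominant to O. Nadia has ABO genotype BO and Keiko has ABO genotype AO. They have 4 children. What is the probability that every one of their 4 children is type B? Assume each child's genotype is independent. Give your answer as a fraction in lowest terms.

ABO cross BO × AO → 1/4 O, 1/4 A, 1/4 B, 1/4 AB.
So P(type B) = 1/4 per child.
All 4 independent: (1/4)^4 = 1/256.

1/256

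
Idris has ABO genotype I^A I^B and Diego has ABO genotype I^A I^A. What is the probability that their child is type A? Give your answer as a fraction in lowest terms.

1/2

ABO cross I^A I^B × I^A I^A → offspring phenotypes: 1/2 A, 1/2 AB.
So P(type A) = 1/2.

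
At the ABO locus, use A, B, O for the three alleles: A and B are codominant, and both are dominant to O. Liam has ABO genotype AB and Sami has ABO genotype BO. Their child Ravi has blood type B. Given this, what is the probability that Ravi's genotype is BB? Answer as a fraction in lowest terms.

1/2

Cross AB × BO → 1/4 AB, 1/4 AO, 1/4 BB, 1/4 BO.
Type-B genotypes among offspring: BB (1/4), BO (1/4); total 1/2.
P(BB | type B) = (1/4) / (1/2) = 1/2.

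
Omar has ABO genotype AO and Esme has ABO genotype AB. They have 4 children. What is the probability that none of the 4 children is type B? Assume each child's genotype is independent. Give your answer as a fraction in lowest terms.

ABO cross AO × AB → 1/2 A, 1/4 B, 1/4 AB.
So P(type B) = 1/4 per child.
P(not type B) = 3/4 for one child; (3/4)^4 = 81/256.

81/256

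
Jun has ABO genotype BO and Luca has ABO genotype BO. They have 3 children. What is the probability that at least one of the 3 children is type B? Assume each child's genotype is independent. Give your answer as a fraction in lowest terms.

ABO cross BO × BO → 1/4 O, 3/4 B.
So P(type B) = 3/4 per child.
P(none) = (1/4)^3 = 1/64; P(at least one) = 1 − 1/64 = 63/64.

63/64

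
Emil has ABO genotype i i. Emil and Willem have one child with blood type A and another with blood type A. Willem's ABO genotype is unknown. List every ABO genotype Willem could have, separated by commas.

For each candidate genotype of Willem, check whether crossing it with i i can produce every observed child phenotype.
  I^A I^A → possible child types {A} ✓
  I^A I^B → possible child types {A, B} ✓
  I^A i → possible child types {O, A} ✓
  I^B I^B → possible child types {B} ✗
  I^B i → possible child types {O, B} ✗
  i i → possible child types {O} ✗

I^A I^A, I^A I^B, I^A i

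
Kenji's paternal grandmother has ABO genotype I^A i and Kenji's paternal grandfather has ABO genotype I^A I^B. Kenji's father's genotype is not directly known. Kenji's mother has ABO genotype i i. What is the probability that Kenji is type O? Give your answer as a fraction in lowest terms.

Kenji's father's ABO genotype from I^A i × I^A I^B: 1/4 I^A I^A, 1/4 I^A I^B, 1/4 I^A i, 1/4 I^B i.
Crossing each possibility with the mother i i and summing P(type O): 1/4·0 + 1/4·0 + 1/4·1/2 + 1/4·1/2 = 1/4.

1/4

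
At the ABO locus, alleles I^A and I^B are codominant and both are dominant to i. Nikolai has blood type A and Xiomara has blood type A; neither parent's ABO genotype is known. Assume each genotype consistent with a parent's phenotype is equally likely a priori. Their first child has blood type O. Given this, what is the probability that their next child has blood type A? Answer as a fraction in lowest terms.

Possible genotypes: Nikolai ∈ {I^A I^A, I^A i}; Xiomara ∈ {I^A I^A, I^A i}.
Weight each parental genotype pair by prior × P(type-O child):
  I^A i × I^A i: posterior weight 1; P(next child type A) = 3/4.
Weighted sum = 3/4.

3/4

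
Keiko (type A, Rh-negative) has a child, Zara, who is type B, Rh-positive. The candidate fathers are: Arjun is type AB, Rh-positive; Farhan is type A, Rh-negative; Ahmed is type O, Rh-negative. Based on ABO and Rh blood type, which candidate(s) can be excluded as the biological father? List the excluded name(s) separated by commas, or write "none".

A candidate is excluded only if no genotype consistent with his phenotype could produce a type B, Rh-positive child with a type A, Rh-negative mother.
Farhan (type A, Rh-): no genotype consistent with that phenotype can produce a type-B Rh+ child with a type-A mother.
Ahmed (type O, Rh-): no genotype consistent with that phenotype can produce a type-B Rh+ child with a type-A mother.

Farhan, Ahmed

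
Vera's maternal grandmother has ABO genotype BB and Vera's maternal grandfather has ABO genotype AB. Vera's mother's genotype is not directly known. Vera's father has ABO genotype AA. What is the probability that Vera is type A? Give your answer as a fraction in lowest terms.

Vera's mother's ABO genotype from BB × AB: 1/2 AB, 1/2 BB.
Crossing each possibility with the father AA and summing P(type A): 1/2·1/2 + 1/2·0 = 1/4.

1/4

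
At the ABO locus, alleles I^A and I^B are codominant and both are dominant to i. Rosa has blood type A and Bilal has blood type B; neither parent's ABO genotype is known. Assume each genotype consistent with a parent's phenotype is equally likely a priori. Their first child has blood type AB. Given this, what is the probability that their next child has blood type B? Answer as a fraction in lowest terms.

5/36

Possible genotypes: Rosa ∈ {I^A I^A, I^A i}; Bilal ∈ {I^B I^B, I^B i}.
Weight each parental genotype pair by prior × P(type-AB child):
  I^A I^A × I^B I^B: posterior weight 4/9; P(next child type B) = 0.
  I^A I^A × I^B i: posterior weight 2/9; P(next child type B) = 0.
  I^A i × I^B I^B: posterior weight 2/9; P(next child type B) = 1/2.
  I^A i × I^B i: posterior weight 1/9; P(next child type B) = 1/4.
Weighted sum = 5/36.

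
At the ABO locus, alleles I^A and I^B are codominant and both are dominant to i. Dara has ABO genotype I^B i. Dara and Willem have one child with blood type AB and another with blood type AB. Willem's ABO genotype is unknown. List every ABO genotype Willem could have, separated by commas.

For each candidate genotype of Willem, check whether crossing it with I^B i can produce every observed child phenotype.
  I^A I^A → possible child types {A, AB} ✓
  I^A I^B → possible child types {A, B, AB} ✓
  I^A i → possible child types {O, A, B, AB} ✓
  I^B I^B → possible child types {B} ✗
  I^B i → possible child types {O, B} ✗
  i i → possible child types {O, B} ✗

I^A I^A, I^A I^B, I^A i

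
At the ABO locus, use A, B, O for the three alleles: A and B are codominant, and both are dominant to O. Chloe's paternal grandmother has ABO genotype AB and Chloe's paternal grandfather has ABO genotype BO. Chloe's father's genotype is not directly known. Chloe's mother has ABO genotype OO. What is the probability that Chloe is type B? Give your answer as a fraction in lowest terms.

Chloe's father's ABO genotype from AB × BO: 1/4 AB, 1/4 AO, 1/4 BB, 1/4 BO.
Crossing each possibility with the mother OO and summing P(type B): 1/4·1/2 + 1/4·0 + 1/4·1 + 1/4·1/2 = 1/2.

1/2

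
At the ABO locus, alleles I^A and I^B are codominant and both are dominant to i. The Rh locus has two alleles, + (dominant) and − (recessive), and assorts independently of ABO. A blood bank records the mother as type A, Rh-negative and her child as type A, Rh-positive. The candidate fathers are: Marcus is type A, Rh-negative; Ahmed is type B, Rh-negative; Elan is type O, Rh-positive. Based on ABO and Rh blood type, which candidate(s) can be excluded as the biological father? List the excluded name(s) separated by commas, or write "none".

A candidate is excluded only if no genotype consistent with his phenotype could produce a type A, Rh-positive child with a type A, Rh-negative mother.
Marcus (type A, Rh-): no genotype consistent with that phenotype can produce a type-A Rh+ child with a type-A mother.
Ahmed (type B, Rh-): no genotype consistent with that phenotype can produce a type-A Rh+ child with a type-A mother.

Marcus, Ahmed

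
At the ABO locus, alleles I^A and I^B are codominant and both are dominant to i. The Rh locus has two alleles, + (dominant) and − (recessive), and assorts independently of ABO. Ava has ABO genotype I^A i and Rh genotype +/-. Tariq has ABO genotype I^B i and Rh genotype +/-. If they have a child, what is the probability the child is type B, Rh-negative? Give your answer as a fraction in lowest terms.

ABO cross I^A i × I^B i → offspring phenotypes: 1/4 O, 1/4 A, 1/4 B, 1/4 AB.
Rh cross +/- × +/- → 3/4 Rh+, 1/4 Rh-.
Independent loci: P(type B, Rh-negative) = 1/4 × 1/4 = 1/16.

1/16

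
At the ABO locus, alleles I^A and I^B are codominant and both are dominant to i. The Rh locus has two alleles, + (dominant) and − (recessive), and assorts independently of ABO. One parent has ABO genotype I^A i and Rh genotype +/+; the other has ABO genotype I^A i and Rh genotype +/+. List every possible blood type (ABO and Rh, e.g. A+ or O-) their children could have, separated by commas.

O+, A+

Gametes from I^A i × I^A i give offspring ABO genotypes I^A I^A, I^A i, i i, i.e. phenotypes O, A.
Rh cross +/+ × +/+ → phenotypes Rh+.
Combining independently: O+, A+.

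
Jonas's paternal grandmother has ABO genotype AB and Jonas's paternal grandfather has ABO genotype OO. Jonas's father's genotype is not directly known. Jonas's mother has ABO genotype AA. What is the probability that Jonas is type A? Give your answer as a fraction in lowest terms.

3/4

Jonas's father's ABO genotype from AB × OO: 1/2 AO, 1/2 BO.
Crossing each possibility with the mother AA and summing P(type A): 1/2·1 + 1/2·1/2 = 3/4.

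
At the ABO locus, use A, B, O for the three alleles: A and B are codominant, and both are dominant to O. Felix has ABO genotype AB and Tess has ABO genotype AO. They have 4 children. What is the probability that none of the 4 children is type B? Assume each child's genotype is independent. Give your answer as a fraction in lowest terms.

81/256

ABO cross AB × AO → 1/2 A, 1/4 B, 1/4 AB.
So P(type B) = 1/4 per child.
P(not type B) = 3/4 for one child; (3/4)^4 = 81/256.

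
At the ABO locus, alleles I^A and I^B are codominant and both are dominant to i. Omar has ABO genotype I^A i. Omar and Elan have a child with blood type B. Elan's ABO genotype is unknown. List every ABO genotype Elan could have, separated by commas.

I^A I^B, I^B I^B, I^B i

For each candidate genotype of Elan, check whether crossing it with I^A i can produce every observed child phenotype.
  I^A I^A → possible child types {A} ✗
  I^A I^B → possible child types {A, B, AB} ✓
  I^A i → possible child types {O, A} ✗
  I^B I^B → possible child types {B, AB} ✓
  I^B i → possible child types {O, A, B, AB} ✓
  i i → possible child types {O, A} ✗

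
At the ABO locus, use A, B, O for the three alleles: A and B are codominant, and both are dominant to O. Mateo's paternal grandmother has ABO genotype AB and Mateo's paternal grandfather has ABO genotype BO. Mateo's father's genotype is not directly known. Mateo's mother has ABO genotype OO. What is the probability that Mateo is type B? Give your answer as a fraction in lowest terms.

Mateo's father's ABO genotype from AB × BO: 1/4 AB, 1/4 AO, 1/4 BB, 1/4 BO.
Crossing each possibility with the mother OO and summing P(type B): 1/4·1/2 + 1/4·0 + 1/4·1 + 1/4·1/2 = 1/2.

1/2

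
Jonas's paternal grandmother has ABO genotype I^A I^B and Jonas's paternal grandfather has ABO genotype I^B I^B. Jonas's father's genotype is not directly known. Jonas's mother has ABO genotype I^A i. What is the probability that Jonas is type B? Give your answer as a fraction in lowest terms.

Jonas's father's ABO genotype from I^A I^B × I^B I^B: 1/2 I^A I^B, 1/2 I^B I^B.
Crossing each possibility with the mother I^A i and summing P(type B): 1/2·1/4 + 1/2·1/2 = 3/8.

3/8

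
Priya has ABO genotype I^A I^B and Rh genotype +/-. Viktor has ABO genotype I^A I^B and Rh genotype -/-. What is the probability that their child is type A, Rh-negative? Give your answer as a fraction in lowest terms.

ABO cross I^A I^B × I^A I^B → offspring phenotypes: 1/4 A, 1/4 B, 1/2 AB.
Rh cross +/- × -/- → 1/2 Rh+, 1/2 Rh-.
Independent loci: P(type A, Rh-negative) = 1/4 × 1/2 = 1/8.

1/8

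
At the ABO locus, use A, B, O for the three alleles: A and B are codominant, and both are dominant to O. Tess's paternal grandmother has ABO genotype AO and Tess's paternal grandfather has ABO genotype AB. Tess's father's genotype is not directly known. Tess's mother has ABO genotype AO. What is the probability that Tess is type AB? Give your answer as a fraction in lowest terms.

1/8

Tess's father's ABO genotype from AO × AB: 1/4 AA, 1/4 AB, 1/4 AO, 1/4 BO.
Crossing each possibility with the mother AO and summing P(type AB): 1/4·0 + 1/4·1/4 + 1/4·0 + 1/4·1/4 = 1/8.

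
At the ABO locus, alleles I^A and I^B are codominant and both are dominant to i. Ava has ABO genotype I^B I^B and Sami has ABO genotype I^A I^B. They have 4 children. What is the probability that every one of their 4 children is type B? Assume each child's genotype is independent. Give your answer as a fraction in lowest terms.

ABO cross I^B I^B × I^A I^B → 1/2 B, 1/2 AB.
So P(type B) = 1/2 per child.
All 4 independent: (1/2)^4 = 1/16.

1/16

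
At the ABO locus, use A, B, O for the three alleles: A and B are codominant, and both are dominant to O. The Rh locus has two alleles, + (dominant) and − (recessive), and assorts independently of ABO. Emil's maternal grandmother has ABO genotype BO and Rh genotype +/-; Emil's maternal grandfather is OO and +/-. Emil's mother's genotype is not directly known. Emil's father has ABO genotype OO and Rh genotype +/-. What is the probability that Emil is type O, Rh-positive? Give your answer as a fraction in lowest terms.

Emil's mother's ABO genotype from BO × OO: 1/2 BO, 1/2 OO.
Crossing each possibility with the father OO and summing P(type O): 1/2·1/2 + 1/2·1 = 3/4.
Similarly for Rh via the mother's Rh distribution: P(Rh+) = 3/4.
Independent loci: 3/4 × 3/4 = 9/16.

9/16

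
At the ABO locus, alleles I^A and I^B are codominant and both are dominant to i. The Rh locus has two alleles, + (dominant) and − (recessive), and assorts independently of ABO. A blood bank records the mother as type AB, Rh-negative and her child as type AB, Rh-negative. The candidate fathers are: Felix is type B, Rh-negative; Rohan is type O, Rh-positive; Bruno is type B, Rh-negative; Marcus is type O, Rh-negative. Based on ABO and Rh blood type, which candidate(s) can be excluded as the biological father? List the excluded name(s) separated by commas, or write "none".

A candidate is excluded only if no genotype consistent with his phenotype could produce a type AB, Rh-negative child with a type AB, Rh-negative mother.
Rohan (type O, Rh+): no genotype consistent with that phenotype can produce a type-AB Rh- child with a type-AB mother.
Marcus (type O, Rh-): no genotype consistent with that phenotype can produce a type-AB Rh- child with a type-AB mother.

Rohan, Marcus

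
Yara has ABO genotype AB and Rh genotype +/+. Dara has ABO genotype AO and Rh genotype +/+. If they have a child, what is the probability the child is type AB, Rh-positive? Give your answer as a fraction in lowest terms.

1/4

ABO cross AB × AO → offspring phenotypes: 1/2 A, 1/4 B, 1/4 AB.
Rh cross +/+ × +/+ → 1 Rh+.
Independent loci: P(type AB, Rh-positive) = 1/4 × 1 = 1/4.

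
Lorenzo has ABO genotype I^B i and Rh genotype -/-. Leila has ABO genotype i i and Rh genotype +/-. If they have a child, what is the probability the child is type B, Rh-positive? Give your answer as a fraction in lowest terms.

ABO cross I^B i × i i → offspring phenotypes: 1/2 O, 1/2 B.
Rh cross -/- × +/- → 1/2 Rh+, 1/2 Rh-.
Independent loci: P(type B, Rh-positive) = 1/2 × 1/2 = 1/4.

1/4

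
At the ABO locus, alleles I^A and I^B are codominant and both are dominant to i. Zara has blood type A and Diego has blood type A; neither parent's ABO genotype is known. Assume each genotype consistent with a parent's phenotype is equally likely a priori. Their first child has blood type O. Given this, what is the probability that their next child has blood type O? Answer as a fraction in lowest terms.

1/4

Possible genotypes: Zara ∈ {I^A I^A, I^A i}; Diego ∈ {I^A I^A, I^A i}.
Weight each parental genotype pair by prior × P(type-O child):
  I^A i × I^A i: posterior weight 1; P(next child type O) = 1/4.
Weighted sum = 1/4.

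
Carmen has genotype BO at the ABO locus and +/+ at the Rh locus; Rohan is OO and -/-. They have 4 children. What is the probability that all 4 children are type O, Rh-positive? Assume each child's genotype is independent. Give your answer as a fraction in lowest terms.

1/16

ABO cross BO × OO → 1/2 O, 1/2 B.
Rh cross +/+ × -/- → 1 Rh+; so P(type O, Rh-positive) = 1/2 × 1 = 1/2 per child.
All 4 independent: (1/2)^4 = 1/16.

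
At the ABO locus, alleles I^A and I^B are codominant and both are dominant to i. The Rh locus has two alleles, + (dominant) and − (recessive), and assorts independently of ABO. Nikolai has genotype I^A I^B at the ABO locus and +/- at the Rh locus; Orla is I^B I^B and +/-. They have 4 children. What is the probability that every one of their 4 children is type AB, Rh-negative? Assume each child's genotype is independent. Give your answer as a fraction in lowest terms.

1/4096

ABO cross I^A I^B × I^B I^B → 1/2 B, 1/2 AB.
Rh cross +/- × +/- → 3/4 Rh+, 1/4 Rh-; so P(type AB, Rh-negative) = 1/2 × 1/4 = 1/8 per child.
All 4 independent: (1/8)^4 = 1/4096.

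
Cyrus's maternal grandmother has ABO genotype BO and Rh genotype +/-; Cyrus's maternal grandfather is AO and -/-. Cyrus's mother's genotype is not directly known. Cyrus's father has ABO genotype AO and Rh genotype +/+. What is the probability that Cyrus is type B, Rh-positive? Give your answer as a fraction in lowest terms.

Cyrus's mother's ABO genotype from BO × AO: 1/4 AB, 1/4 AO, 1/4 BO, 1/4 OO.
Crossing each possibility with the father AO and summing P(type B): 1/4·1/4 + 1/4·0 + 1/4·1/4 + 1/4·0 = 1/8.
Similarly for Rh via the mother's Rh distribution: P(Rh+) = 1.
Independent loci: 1/8 × 1 = 1/8.

1/8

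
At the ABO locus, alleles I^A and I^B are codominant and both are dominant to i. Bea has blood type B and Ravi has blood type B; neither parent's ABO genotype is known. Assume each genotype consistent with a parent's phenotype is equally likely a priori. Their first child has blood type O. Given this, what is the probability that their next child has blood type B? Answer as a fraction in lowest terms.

3/4

Possible genotypes: Bea ∈ {I^B I^B, I^B i}; Ravi ∈ {I^B I^B, I^B i}.
Weight each parental genotype pair by prior × P(type-O child):
  I^B i × I^B i: posterior weight 1; P(next child type B) = 3/4.
Weighted sum = 3/4.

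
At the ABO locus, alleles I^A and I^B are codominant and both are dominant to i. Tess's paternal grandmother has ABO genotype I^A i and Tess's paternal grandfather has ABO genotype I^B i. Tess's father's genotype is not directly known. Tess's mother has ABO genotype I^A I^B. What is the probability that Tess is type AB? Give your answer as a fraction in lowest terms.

1/4

Tess's father's ABO genotype from I^A i × I^B i: 1/4 I^A I^B, 1/4 I^A i, 1/4 I^B i, 1/4 i i.
Crossing each possibility with the mother I^A I^B and summing P(type AB): 1/4·1/2 + 1/4·1/4 + 1/4·1/4 + 1/4·0 = 1/4.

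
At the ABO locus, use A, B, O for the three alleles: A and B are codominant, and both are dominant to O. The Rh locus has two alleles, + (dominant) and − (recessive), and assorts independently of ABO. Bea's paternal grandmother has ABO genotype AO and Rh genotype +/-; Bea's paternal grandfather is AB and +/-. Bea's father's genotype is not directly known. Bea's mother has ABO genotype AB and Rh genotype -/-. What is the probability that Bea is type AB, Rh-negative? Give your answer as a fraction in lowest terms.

3/16

Bea's father's ABO genotype from AO × AB: 1/4 AA, 1/4 AB, 1/4 AO, 1/4 BO.
Crossing each possibility with the mother AB and summing P(type AB): 1/4·1/2 + 1/4·1/2 + 1/4·1/4 + 1/4·1/4 = 3/8.
Similarly for Rh via the father's Rh distribution: P(Rh-) = 1/2.
Independent loci: 3/8 × 1/2 = 3/16.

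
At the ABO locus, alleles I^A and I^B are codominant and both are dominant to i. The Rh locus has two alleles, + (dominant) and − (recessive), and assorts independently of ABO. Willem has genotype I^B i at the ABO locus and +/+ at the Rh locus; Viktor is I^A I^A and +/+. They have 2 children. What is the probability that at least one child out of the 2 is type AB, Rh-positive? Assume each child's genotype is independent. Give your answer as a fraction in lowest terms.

ABO cross I^B i × I^A I^A → 1/2 A, 1/2 AB.
Rh cross +/+ × +/+ → 1 Rh+; so P(type AB, Rh-positive) = 1/2 × 1 = 1/2 per child.
P(none) = (1/2)^2 = 1/4; P(at least one) = 1 − 1/4 = 3/4.

3/4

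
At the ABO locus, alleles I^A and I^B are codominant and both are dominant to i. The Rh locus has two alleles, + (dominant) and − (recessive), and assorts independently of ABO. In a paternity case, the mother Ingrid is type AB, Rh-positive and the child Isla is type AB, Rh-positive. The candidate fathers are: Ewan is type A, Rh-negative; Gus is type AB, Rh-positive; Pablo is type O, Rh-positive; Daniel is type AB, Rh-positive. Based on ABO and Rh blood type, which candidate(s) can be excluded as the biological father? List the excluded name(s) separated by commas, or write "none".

A candidate is excluded only if no genotype consistent with his phenotype could produce a type AB, Rh-positive child with a type AB, Rh-positive mother.
Pablo (type O, Rh+): no genotype consistent with that phenotype can produce a type-AB Rh+ child with a type-AB mother.

Pablo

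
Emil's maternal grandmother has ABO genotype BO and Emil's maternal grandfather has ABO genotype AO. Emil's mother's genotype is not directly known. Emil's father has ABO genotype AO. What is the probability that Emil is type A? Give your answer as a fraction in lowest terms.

Emil's mother's ABO genotype from BO × AO: 1/4 AB, 1/4 AO, 1/4 BO, 1/4 OO.
Crossing each possibility with the father AO and summing P(type A): 1/4·1/2 + 1/4·3/4 + 1/4·1/4 + 1/4·1/2 = 1/2.

1/2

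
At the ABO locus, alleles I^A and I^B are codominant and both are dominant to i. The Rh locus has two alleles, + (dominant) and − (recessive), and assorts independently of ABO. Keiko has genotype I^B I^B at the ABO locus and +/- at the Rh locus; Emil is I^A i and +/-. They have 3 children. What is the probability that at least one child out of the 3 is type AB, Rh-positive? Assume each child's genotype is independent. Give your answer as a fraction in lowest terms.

387/512

ABO cross I^B I^B × I^A i → 1/2 B, 1/2 AB.
Rh cross +/- × +/- → 3/4 Rh+, 1/4 Rh-; so P(type AB, Rh-positive) = 1/2 × 3/4 = 3/8 per child.
P(none) = (5/8)^3 = 125/512; P(at least one) = 1 − 125/512 = 387/512.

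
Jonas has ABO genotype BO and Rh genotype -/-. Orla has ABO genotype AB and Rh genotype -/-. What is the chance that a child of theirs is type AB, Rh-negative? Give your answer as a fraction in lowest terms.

ABO cross BO × AB → offspring phenotypes: 1/4 A, 1/2 B, 1/4 AB.
Rh cross -/- × -/- → 1 Rh-.
Independent loci: P(type AB, Rh-negative) = 1/4 × 1 = 1/4.

1/4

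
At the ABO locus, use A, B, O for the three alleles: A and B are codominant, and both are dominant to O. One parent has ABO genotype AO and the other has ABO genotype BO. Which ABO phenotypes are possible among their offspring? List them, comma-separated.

O, A, B, AB

Gametes from AO × BO give offspring ABO genotypes AB, AO, BO, OO, i.e. phenotypes O, A, B, AB.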